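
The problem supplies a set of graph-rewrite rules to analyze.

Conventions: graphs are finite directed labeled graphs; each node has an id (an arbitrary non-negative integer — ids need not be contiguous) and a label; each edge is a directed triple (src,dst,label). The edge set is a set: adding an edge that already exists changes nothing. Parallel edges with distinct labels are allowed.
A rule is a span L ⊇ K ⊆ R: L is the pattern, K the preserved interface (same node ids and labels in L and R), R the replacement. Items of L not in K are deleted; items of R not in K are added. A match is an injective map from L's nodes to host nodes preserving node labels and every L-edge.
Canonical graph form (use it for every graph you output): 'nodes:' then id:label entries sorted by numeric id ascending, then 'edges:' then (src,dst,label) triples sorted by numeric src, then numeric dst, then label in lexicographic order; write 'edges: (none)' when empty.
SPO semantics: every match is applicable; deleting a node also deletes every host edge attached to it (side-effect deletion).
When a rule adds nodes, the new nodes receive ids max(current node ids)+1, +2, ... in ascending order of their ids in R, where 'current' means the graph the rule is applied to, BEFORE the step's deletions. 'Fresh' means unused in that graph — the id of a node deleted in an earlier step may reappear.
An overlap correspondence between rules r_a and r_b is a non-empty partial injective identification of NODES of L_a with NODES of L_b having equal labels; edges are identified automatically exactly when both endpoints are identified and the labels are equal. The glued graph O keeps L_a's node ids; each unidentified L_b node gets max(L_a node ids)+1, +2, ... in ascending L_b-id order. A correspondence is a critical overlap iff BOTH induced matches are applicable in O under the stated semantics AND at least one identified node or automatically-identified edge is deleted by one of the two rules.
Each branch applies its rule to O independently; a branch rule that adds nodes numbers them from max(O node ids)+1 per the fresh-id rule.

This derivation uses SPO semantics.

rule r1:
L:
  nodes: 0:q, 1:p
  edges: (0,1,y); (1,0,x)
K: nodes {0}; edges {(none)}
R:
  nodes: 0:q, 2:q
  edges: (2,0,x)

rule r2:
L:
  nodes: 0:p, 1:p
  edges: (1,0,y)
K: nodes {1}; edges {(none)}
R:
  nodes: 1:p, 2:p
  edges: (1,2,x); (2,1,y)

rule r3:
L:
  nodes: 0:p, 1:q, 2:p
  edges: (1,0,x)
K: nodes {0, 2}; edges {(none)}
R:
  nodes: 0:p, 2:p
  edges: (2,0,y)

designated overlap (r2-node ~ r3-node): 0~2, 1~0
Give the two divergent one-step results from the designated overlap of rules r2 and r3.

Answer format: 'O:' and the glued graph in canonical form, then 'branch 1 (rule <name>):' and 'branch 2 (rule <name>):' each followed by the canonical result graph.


O:
nodes: 0:p, 1:p, 2:q
edges: (1,0,y); (2,1,x)
branch 1 (rule r2):
nodes: 1:p, 2:q, 3:p
edges: (1,3,x); (2,1,x); (3,1,y)
branch 2 (rule r3):
nodes: 0:p, 1:p
edges: (0,1,y); (1,0,y)


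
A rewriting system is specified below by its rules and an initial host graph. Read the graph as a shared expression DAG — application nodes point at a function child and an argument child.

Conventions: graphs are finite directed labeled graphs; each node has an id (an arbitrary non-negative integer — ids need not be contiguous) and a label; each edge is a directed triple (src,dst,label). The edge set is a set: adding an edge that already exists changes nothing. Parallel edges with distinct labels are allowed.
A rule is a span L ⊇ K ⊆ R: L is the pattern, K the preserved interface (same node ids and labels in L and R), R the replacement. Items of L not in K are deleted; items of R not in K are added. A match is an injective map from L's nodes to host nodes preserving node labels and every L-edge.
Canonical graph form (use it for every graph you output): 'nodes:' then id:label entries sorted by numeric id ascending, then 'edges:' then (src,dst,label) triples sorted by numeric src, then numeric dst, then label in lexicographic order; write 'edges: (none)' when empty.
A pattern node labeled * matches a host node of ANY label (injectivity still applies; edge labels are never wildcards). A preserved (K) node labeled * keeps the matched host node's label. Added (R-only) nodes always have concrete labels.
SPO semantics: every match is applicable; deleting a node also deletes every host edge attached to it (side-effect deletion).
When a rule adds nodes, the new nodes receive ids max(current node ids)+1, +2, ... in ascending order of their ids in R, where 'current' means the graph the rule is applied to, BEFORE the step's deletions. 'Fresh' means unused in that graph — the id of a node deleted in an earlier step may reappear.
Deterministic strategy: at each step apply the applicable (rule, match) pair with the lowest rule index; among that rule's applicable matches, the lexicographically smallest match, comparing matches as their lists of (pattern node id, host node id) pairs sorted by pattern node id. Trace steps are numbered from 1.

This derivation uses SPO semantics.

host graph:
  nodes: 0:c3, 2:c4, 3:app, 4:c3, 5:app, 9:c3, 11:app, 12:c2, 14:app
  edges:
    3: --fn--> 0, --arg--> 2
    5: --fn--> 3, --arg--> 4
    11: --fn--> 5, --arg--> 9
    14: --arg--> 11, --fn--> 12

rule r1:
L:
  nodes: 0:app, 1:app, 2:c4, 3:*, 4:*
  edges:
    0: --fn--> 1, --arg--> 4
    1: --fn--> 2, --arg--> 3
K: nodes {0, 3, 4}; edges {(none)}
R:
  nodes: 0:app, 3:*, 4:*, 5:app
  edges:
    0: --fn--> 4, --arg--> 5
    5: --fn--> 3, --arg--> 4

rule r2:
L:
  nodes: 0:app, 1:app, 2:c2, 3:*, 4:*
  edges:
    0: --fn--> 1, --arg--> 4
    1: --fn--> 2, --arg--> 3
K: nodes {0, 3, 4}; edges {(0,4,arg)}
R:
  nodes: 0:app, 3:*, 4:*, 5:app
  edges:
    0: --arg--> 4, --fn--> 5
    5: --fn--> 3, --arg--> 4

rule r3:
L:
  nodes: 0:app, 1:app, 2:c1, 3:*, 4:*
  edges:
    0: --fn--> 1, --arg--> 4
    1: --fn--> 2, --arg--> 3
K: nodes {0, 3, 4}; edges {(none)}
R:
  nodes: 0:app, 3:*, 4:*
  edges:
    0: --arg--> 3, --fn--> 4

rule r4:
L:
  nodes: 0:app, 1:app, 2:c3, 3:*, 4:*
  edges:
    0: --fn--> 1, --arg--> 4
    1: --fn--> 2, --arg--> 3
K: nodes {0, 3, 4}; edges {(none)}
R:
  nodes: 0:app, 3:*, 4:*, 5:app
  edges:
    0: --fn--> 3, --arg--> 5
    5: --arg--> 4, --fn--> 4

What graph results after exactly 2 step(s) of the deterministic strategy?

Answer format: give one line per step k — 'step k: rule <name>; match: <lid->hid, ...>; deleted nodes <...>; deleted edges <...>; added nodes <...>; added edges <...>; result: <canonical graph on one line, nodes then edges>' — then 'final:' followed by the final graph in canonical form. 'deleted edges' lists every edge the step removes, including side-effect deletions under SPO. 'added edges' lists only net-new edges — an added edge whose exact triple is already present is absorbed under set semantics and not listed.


step 1: rule r4; match: 0->5, 1->3, 2->0, 3->2, 4->4; deleted nodes 0, 3; deleted edges (3,0,fn); (3,2,arg); (5,3,fn); (5,4,arg); added nodes 15; added edges (5,2,fn); (5,15,arg); (15,4,arg); (15,4,fn); result: nodes: 2:c4, 4:c3, 5:app, 9:c3, 11:app, 12:c2, 14:app, 15:app edges: (5,2,fn); (5,15,arg); (11,5,fn); (11,9,arg); (14,11,arg); (14,12,fn); (15,4,arg); (15,4,fn)
step 2: rule r1; match: 0->11, 1->5, 2->2, 3->15, 4->9; deleted nodes 2, 5; deleted edges (5,2,fn); (5,15,arg); (11,5,fn); (11,9,arg); added nodes 16; added edges (11,9,fn); (11,16,arg); (16,9,arg); (16,15,fn); result: nodes: 4:c3, 9:c3, 11:app, 12:c2, 14:app, 15:app, 16:app edges: (11,9,fn); (11,16,arg); (14,11,arg); (14,12,fn); (15,4,arg); (15,4,fn); (16,9,arg); (16,15,fn)
final:
nodes: 4:c3, 9:c3, 11:app, 12:c2, 14:app, 15:app, 16:app
edges: (11,9,fn); (11,16,arg); (14,11,arg); (14,12,fn); (15,4,arg); (15,4,fn); (16,9,arg); (16,15,fn)


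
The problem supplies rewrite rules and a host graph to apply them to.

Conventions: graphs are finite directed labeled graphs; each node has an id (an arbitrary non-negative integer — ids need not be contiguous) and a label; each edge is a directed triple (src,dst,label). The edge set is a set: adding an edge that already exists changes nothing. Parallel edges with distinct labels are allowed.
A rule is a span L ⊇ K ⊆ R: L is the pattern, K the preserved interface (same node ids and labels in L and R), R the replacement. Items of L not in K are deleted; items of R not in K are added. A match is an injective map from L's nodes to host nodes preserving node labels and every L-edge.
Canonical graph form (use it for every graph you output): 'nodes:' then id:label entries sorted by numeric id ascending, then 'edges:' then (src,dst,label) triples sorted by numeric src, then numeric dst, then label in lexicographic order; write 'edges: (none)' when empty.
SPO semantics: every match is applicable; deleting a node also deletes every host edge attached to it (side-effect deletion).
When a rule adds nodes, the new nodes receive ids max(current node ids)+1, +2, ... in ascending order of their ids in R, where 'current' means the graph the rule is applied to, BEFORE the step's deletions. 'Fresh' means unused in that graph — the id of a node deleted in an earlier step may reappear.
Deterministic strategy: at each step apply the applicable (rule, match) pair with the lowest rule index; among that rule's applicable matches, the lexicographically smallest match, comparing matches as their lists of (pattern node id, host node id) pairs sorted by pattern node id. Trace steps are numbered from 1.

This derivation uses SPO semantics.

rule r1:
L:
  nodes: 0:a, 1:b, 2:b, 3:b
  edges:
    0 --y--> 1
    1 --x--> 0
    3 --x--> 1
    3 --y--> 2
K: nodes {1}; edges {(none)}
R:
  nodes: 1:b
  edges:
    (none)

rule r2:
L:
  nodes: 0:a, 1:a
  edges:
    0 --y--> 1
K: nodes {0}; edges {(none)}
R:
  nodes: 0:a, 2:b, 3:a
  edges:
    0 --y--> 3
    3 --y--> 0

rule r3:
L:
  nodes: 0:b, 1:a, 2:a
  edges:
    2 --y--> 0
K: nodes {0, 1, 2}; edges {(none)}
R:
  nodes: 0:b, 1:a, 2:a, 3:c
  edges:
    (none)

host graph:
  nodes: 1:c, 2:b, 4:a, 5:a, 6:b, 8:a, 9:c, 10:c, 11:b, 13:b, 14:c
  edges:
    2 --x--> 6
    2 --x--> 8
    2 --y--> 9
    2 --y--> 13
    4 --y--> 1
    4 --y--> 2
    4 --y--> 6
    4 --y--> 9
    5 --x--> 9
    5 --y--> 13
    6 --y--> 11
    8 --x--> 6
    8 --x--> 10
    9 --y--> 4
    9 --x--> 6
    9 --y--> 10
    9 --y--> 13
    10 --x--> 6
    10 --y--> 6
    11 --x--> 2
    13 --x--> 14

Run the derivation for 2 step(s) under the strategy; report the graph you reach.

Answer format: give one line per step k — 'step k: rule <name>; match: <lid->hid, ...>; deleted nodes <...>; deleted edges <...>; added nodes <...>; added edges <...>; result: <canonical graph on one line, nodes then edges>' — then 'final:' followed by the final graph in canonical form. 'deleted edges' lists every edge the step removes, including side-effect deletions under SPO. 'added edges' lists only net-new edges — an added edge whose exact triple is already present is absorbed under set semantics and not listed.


step 1: rule r3; match: 0->2, 1->5, 2->4; deleted nodes (none); deleted edges (4,2,y); added nodes 15; added edges (none); result: nodes: 1:c, 2:b, 4:a, 5:a, 6:b, 8:a, 9:c, 10:c, 11:b, 13:b, 14:c, 15:c edges: (2,6,x); (2,8,x); (2,9,y); (2,13,y); (4,1,y); (4,6,y); (4,9,y); (5,9,x); (5,13,y); (6,11,y); (8,6,x); (8,10,x); (9,4,y); (9,6,x); (9,10,y); (9,13,y); (10,6,x); (10,6,y); (11,2,x); (13,14,x)
step 2: rule r3; match: 0->6, 1->5, 2->4; deleted nodes (none); deleted edges (4,6,y); added nodes 16; added edges (none); result: nodes: 1:c, 2:b, 4:a, 5:a, 6:b, 8:a, 9:c, 10:c, 11:b, 13:b, 14:c, 15:c, 16:c edges: (2,6,x); (2,8,x); (2,9,y); (2,13,y); (4,1,y); (4,9,y); (5,9,x); (5,13,y); (6,11,y); (8,6,x); (8,10,x); (9,4,y); (9,6,x); (9,10,y); (9,13,y); (10,6,x); (10,6,y); (11,2,x); (13,14,x)
final:
nodes: 1:c, 2:b, 4:a, 5:a, 6:b, 8:a, 9:c, 10:c, 11:b, 13:b, 14:c, 15:c, 16:c
edges: (2,6,x); (2,8,x); (2,9,y); (2,13,y); (4,1,y); (4,9,y); (5,9,x); (5,13,y); (6,11,y); (8,6,x); (8,10,x); (9,4,y); (9,6,x); (9,10,y); (9,13,y); (10,6,x); (10,6,y); (11,2,x); (13,14,x)


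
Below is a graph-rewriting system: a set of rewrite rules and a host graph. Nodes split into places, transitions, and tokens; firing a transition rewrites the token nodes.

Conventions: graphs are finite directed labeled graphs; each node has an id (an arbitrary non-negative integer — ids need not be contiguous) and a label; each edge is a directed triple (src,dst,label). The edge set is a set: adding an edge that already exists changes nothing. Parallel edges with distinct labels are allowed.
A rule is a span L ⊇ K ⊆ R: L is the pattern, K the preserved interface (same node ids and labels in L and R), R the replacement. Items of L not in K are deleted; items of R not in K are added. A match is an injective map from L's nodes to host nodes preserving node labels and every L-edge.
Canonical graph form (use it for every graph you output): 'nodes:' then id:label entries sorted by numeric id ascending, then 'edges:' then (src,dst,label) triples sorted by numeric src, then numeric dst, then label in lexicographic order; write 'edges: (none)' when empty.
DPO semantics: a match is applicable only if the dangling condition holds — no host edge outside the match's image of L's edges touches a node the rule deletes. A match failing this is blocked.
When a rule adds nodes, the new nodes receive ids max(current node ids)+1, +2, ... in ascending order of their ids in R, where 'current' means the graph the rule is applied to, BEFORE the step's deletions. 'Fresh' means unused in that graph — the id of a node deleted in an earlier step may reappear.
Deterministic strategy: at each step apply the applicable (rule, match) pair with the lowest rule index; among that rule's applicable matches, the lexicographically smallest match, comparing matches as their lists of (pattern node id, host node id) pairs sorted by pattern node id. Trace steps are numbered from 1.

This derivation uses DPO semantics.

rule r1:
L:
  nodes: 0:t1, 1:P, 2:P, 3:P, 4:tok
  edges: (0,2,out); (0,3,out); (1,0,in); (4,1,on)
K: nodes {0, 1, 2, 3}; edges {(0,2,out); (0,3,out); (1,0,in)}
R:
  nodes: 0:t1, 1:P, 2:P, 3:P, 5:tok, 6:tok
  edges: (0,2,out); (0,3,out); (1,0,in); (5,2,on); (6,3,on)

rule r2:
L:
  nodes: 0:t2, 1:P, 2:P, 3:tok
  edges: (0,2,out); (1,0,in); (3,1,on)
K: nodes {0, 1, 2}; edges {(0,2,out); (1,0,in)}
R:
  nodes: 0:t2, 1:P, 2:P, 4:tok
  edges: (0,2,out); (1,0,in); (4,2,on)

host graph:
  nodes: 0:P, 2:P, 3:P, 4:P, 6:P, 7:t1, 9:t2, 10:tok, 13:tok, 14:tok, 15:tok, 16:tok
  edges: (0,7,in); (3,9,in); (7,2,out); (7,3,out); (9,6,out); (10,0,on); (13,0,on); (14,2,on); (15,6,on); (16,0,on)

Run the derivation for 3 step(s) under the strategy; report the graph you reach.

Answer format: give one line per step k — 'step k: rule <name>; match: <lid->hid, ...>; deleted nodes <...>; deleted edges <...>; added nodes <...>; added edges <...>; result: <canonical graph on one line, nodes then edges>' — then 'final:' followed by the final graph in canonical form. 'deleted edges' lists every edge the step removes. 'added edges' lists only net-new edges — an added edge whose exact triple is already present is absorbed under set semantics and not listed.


step 1: rule r1; match: 0->7, 1->0, 2->2, 3->3, 4->10; deleted nodes 10; deleted edges (10,0,on); added nodes 17, 18; added edges (17,2,on); (18,3,on); result: nodes: 0:P, 2:P, 3:P, 4:P, 6:P, 7:t1, 9:t2, 13:tok, 14:tok, 15:tok, 16:tok, 17:tok, 18:tok edges: (0,7,in); (3,9,in); (7,2,out); (7,3,out); (9,6,out); (13,0,on); (14,2,on); (15,6,on); (16,0,on); (17,2,on); (18,3,on)
step 2: rule r1; match: 0->7, 1->0, 2->2, 3->3, 4->13; deleted nodes 13; deleted edges (13,0,on); added nodes 19, 20; added edges (19,2,on); (20,3,on); result: nodes: 0:P, 2:P, 3:P, 4:P, 6:P, 7:t1, 9:t2, 14:tok, 15:tok, 16:tok, 17:tok, 18:tok, 19:tok, 20:tok edges: (0,7,in); (3,9,in); (7,2,out); (7,3,out); (9,6,out); (14,2,on); (15,6,on); (16,0,on); (17,2,on); (18,3,on); (19,2,on); (20,3,on)
step 3: rule r1; match: 0->7, 1->0, 2->2, 3->3, 4->16; deleted nodes 16; deleted edges (16,0,on); added nodes 21, 22; added edges (21,2,on); (22,3,on); result: nodes: 0:P, 2:P, 3:P, 4:P, 6:P, 7:t1, 9:t2, 14:tok, 15:tok, 17:tok, 18:tok, 19:tok, 20:tok, 21:tok, 22:tok edges: (0,7,in); (3,9,in); (7,2,out); (7,3,out); (9,6,out); (14,2,on); (15,6,on); (17,2,on); (18,3,on); (19,2,on); (20,3,on); (21,2,on); (22,3,on)
final:
nodes: 0:P, 2:P, 3:P, 4:P, 6:P, 7:t1, 9:t2, 14:tok, 15:tok, 17:tok, 18:tok, 19:tok, 20:tok, 21:tok, 22:tok
edges: (0,7,in); (3,9,in); (7,2,out); (7,3,out); (9,6,out); (14,2,on); (15,6,on); (17,2,on); (18,3,on); (19,2,on); (20,3,on); (21,2,on); (22,3,on)


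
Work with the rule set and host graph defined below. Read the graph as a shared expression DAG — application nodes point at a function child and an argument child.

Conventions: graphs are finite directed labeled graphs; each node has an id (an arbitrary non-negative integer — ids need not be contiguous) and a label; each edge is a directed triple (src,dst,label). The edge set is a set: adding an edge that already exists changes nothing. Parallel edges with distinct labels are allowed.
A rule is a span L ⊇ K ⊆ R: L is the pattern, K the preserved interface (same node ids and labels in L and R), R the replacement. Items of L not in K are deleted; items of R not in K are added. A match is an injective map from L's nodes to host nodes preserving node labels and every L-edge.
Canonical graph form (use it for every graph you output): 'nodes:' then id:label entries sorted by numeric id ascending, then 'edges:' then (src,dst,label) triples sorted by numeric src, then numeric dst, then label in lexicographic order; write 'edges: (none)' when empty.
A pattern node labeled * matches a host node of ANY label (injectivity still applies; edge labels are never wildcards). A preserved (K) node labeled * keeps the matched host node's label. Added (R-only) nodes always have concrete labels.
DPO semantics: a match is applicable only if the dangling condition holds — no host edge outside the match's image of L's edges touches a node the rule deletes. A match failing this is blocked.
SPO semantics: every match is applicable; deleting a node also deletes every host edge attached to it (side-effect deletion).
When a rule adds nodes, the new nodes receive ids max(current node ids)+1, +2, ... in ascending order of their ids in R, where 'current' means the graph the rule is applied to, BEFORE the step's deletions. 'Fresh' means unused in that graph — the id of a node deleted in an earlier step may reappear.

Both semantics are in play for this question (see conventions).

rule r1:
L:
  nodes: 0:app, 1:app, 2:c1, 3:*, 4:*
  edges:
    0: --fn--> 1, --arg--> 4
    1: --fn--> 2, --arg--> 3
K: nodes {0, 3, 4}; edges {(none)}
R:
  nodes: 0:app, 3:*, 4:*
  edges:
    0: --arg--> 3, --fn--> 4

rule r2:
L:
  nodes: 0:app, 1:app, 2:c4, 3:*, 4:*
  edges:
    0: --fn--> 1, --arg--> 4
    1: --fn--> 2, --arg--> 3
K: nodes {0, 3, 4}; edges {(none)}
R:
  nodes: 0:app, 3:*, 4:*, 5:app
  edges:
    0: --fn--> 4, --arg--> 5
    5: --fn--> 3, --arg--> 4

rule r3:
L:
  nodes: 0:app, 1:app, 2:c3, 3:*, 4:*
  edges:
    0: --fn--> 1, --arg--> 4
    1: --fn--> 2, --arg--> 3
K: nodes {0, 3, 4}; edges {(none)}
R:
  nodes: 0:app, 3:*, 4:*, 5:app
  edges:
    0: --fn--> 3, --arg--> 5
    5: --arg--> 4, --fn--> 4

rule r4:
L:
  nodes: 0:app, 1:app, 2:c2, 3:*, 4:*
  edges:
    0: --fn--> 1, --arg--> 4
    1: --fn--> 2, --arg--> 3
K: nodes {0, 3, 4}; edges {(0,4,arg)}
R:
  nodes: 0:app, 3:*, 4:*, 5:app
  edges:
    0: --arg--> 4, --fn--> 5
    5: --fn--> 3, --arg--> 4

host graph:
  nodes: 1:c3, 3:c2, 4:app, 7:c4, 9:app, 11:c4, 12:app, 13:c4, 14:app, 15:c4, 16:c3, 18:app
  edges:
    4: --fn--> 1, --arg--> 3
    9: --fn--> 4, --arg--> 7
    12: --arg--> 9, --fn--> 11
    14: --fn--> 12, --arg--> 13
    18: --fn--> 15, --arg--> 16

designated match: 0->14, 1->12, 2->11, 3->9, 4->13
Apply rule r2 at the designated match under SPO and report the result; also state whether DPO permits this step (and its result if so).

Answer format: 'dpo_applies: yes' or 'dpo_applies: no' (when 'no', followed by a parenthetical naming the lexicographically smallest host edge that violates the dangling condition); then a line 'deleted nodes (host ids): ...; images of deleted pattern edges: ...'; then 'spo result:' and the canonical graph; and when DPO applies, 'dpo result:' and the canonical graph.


dpo_applies: yes
deleted nodes (host ids): 11, 12; images of deleted pattern edges: (12,9,arg); (12,11,fn); (14,12,fn); (14,13,arg)
spo result:
nodes: 1:c3, 3:c2, 4:app, 7:c4, 9:app, 13:c4, 14:app, 15:c4, 16:c3, 18:app, 19:app
edges: (4,1,fn); (4,3,arg); (9,4,fn); (9,7,arg); (14,13,fn); (14,19,arg); (18,15,fn); (18,16,arg); (19,9,fn); (19,13,arg)
dpo result:
nodes: 1:c3, 3:c2, 4:app, 7:c4, 9:app, 13:c4, 14:app, 15:c4, 16:c3, 18:app, 19:app
edges: (4,1,fn); (4,3,arg); (9,4,fn); (9,7,arg); (14,13,fn); (14,19,arg); (18,15,fn); (18,16,arg); (19,9,fn); (19,13,arg)


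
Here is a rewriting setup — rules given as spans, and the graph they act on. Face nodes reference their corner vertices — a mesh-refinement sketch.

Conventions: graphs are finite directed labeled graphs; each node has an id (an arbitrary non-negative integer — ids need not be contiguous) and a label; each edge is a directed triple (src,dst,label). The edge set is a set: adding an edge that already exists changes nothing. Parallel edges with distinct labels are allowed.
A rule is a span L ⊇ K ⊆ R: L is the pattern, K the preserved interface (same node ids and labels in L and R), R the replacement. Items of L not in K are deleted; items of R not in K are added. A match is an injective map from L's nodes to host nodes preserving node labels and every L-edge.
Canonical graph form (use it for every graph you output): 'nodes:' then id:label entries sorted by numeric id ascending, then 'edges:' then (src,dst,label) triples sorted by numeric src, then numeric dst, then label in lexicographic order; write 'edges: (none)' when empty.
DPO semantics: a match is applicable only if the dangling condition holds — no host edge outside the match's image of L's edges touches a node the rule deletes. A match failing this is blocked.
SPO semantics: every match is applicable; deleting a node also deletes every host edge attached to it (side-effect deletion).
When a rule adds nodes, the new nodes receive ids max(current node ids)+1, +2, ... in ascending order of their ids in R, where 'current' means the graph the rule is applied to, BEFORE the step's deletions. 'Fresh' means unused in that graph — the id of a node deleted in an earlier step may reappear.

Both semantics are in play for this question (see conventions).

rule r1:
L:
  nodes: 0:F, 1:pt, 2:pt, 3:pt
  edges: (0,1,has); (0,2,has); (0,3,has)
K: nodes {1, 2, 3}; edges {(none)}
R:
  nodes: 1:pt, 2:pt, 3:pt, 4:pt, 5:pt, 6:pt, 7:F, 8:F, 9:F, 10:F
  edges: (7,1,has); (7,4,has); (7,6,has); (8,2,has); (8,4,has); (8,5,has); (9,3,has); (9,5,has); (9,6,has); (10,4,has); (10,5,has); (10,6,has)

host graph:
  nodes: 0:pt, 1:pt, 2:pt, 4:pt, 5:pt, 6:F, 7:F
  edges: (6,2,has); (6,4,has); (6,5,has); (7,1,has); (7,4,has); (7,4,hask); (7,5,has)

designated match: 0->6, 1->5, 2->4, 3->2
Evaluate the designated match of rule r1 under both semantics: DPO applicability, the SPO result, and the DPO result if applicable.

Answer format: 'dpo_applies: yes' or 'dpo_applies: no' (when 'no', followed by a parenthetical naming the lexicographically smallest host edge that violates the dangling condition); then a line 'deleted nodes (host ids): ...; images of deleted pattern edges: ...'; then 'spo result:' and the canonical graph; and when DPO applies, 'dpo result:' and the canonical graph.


dpo_applies: yes
deleted nodes (host ids): 6; images of deleted pattern edges: (6,2,has); (6,4,has); (6,5,has)
spo result:
nodes: 0:pt, 1:pt, 2:pt, 4:pt, 5:pt, 7:F, 8:pt, 9:pt, 10:pt, 11:F, 12:F, 13:F, 14:F
edges: (7,1,has); (7,4,has); (7,4,hask); (7,5,has); (11,5,has); (11,8,has); (11,10,has); (12,4,has); (12,8,has); (12,9,has); (13,2,has); (13,9,has); (13,10,has); (14,8,has); (14,9,has); (14,10,has)
dpo result:
nodes: 0:pt, 1:pt, 2:pt, 4:pt, 5:pt, 7:F, 8:pt, 9:pt, 10:pt, 11:F, 12:F, 13:F, 14:F
edges: (7,1,has); (7,4,has); (7,4,hask); (7,5,has); (11,5,has); (11,8,has); (11,10,has); (12,4,has); (12,8,has); (12,9,has); (13,2,has); (13,9,has); (13,10,has); (14,8,has); (14,9,has); (14,10,has)


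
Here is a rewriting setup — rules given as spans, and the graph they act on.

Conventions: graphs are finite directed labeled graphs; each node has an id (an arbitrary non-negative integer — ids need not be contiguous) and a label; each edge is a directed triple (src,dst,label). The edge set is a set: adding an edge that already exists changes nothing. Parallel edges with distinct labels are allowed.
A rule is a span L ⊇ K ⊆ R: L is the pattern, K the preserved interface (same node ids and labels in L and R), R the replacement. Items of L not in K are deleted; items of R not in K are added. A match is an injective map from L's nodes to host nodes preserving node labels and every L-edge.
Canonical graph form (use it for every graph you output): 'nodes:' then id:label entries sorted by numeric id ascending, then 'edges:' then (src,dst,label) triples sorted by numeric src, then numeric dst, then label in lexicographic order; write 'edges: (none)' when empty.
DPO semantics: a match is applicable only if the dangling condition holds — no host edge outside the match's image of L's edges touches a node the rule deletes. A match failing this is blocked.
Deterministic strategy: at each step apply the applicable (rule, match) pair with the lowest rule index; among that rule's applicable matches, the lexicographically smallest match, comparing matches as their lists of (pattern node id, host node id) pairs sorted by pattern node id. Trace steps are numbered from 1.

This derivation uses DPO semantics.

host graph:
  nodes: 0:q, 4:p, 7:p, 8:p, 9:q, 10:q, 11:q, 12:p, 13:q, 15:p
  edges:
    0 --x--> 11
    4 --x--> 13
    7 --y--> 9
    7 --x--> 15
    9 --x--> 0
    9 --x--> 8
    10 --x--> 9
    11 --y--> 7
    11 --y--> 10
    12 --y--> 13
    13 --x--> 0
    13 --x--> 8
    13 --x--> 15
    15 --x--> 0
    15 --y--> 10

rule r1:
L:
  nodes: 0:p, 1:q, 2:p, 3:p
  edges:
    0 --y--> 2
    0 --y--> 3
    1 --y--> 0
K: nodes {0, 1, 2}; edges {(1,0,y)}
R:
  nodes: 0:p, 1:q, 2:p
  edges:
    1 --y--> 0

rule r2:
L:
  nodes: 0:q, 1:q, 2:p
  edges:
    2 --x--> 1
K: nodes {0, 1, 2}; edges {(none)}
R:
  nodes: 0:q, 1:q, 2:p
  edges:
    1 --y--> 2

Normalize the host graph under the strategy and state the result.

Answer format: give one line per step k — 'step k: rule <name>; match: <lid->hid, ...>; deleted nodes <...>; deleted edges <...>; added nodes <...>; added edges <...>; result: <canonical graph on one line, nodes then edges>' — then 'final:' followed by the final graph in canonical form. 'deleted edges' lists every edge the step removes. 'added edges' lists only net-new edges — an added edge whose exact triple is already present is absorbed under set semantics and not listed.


step 1: rule r2; match: 0->0, 1->13, 2->4; deleted nodes (none); deleted edges (4,13,x); added nodes (none); added edges (13,4,y); result: nodes: 0:q, 4:p, 7:p, 8:p, 9:q, 10:q, 11:q, 12:p, 13:q, 15:p edges: (0,11,x); (7,9,y); (7,15,x); (9,0,x); (9,8,x); (10,9,x); (11,7,y); (11,10,y); (12,13,y); (13,0,x); (13,4,y); (13,8,x); (13,15,x); (15,0,x); (15,10,y)
step 2: rule r2; match: 0->9, 1->0, 2->15; deleted nodes (none); deleted edges (15,0,x); added nodes (none); added edges (0,15,y); result: nodes: 0:q, 4:p, 7:p, 8:p, 9:q, 10:q, 11:q, 12:p, 13:q, 15:p edges: (0,11,x); (0,15,y); (7,9,y); (7,15,x); (9,0,x); (9,8,x); (10,9,x); (11,7,y); (11,10,y); (12,13,y); (13,0,x); (13,4,y); (13,8,x); (13,15,x); (15,10,y)
final:
nodes: 0:q, 4:p, 7:p, 8:p, 9:q, 10:q, 11:q, 12:p, 13:q, 15:p
edges: (0,11,x); (0,15,y); (7,9,y); (7,15,x); (9,0,x); (9,8,x); (10,9,x); (11,7,y); (11,10,y); (12,13,y); (13,0,x); (13,4,y); (13,8,x); (13,15,x); (15,10,y)


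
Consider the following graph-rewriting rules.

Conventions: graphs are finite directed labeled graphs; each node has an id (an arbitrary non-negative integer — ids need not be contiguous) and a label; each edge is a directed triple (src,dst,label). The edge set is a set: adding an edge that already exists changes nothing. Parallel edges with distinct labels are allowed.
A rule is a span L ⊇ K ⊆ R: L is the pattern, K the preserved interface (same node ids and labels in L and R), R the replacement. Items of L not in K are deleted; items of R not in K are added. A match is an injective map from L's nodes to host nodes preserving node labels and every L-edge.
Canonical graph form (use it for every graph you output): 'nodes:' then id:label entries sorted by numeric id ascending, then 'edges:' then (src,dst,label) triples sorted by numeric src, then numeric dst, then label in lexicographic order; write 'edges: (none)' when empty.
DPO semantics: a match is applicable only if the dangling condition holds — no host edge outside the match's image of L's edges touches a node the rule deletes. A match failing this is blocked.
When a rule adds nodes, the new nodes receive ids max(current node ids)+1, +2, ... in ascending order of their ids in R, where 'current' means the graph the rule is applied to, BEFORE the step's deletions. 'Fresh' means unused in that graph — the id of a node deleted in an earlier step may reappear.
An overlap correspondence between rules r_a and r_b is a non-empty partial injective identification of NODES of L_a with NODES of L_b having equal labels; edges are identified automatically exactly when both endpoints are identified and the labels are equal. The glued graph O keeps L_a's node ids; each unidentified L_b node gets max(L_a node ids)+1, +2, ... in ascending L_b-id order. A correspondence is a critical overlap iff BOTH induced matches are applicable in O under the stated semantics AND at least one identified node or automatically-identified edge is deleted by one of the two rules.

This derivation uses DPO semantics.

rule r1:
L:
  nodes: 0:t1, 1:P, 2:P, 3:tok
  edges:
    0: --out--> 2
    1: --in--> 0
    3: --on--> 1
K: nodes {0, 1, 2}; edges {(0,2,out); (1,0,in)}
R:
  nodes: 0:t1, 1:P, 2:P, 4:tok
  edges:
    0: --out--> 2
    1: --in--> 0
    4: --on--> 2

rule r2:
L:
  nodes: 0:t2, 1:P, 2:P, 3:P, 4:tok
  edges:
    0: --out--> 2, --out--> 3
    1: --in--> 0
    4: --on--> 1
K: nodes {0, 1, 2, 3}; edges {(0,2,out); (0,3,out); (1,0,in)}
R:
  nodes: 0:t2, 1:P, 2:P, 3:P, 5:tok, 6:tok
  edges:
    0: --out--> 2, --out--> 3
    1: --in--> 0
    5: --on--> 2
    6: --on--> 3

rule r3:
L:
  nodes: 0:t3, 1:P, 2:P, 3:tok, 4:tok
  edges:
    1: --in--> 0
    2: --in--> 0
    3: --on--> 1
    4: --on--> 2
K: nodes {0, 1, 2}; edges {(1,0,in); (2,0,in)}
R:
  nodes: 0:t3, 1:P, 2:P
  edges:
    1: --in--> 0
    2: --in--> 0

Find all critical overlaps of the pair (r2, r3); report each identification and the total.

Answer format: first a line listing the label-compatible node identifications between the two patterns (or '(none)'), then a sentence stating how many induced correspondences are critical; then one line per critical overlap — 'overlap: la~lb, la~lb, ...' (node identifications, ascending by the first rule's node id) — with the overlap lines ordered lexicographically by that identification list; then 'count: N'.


label-compatible node identifications between L(r2) and L(r3): 1~1, 1~2, 2~1, 2~2, 3~1, 3~2, 4~3, 4~4
6 of the induced correspondences are critical overlaps of r2 and r3.
overlap: 1~1, 2~2, 4~3
overlap: 1~1, 3~2, 4~3
overlap: 1~1, 4~3
overlap: 1~2, 2~1, 4~4
overlap: 1~2, 3~1, 4~4
overlap: 1~2, 4~4
count: 6


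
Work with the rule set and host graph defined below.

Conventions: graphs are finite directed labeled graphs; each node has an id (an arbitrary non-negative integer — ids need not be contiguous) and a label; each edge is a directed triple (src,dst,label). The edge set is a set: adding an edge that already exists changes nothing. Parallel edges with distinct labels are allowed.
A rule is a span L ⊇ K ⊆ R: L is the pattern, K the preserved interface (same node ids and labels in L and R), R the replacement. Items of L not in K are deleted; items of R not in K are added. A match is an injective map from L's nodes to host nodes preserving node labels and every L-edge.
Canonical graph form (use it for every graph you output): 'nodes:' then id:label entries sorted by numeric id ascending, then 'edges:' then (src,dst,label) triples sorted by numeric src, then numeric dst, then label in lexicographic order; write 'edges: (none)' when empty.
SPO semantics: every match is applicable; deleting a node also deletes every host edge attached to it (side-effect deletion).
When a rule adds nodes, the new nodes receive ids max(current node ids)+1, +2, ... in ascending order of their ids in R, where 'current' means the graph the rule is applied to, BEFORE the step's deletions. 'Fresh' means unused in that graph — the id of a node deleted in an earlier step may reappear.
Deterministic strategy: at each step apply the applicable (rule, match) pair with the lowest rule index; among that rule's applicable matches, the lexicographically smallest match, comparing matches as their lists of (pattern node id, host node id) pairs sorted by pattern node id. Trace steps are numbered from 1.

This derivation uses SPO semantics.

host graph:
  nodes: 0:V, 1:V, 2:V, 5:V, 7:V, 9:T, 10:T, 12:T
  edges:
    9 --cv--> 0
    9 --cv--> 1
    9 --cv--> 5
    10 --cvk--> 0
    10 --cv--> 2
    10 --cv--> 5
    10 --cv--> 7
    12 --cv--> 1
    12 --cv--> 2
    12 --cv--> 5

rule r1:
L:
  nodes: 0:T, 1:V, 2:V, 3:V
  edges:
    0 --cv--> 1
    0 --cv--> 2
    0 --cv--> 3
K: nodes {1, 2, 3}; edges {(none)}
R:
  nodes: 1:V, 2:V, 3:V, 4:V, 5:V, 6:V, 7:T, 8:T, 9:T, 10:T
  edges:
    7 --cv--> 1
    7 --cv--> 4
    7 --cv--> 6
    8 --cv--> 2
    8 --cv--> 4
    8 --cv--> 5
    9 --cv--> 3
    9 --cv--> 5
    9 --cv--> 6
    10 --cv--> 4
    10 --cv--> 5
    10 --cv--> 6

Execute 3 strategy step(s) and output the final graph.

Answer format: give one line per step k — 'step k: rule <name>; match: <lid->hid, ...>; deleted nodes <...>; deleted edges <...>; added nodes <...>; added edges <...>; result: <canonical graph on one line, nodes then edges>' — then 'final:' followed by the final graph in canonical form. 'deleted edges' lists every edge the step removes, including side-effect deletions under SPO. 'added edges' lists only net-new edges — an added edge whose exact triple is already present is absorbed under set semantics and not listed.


step 1: rule r1; match: 0->9, 1->0, 2->1, 3->5; deleted nodes 9; deleted edges (9,0,cv); (9,1,cv); (9,5,cv); added nodes 13, 14, 15, 16, 17, 18, 19; added edges (16,0,cv); (16,13,cv); (16,15,cv); (17,1,cv); (17,13,cv); (17,14,cv); (18,5,cv); (18,14,cv); (18,15,cv); (19,13,cv); (19,14,cv); (19,15,cv); result: nodes: 0:V, 1:V, 2:V, 5:V, 7:V, 10:T, 12:T, 13:V, 14:V, 15:V, 16:T, 17:T, 18:T, 19:T edges: (10,0,cvk); (10,2,cv); (10,5,cv); (10,7,cv); (12,1,cv); (12,2,cv); (12,5,cv); (16,0,cv); (16,13,cv); (16,15,cv); (17,1,cv); (17,13,cv); (17,14,cv); (18,5,cv); (18,14,cv); (18,15,cv); (19,13,cv); (19,14,cv); (19,15,cv)
step 2: rule r1; match: 0->10, 1->2, 2->5, 3->7; deleted nodes 10; deleted edges (10,0,cvk); (10,2,cv); (10,5,cv); (10,7,cv); added nodes 20, 21, 22, 23, 24, 25, 26; added edges (23,2,cv); (23,20,cv); (23,22,cv); (24,5,cv); (24,20,cv); (24,21,cv); (25,7,cv); (25,21,cv); (25,22,cv); (26,20,cv); (26,21,cv); (26,22,cv); result: nodes: 0:V, 1:V, 2:V, 5:V, 7:V, 12:T, 13:V, 14:V, 15:V, 16:T, 17:T, 18:T, 19:T, 20:V, 21:V, 22:V, 23:T, 24:T, 25:T, 26:T edges: (12,1,cv); (12,2,cv); (12,5,cv); (16,0,cv); (16,13,cv); (16,15,cv); (17,1,cv); (17,13,cv); (17,14,cv); (18,5,cv); (18,14,cv); (18,15,cv); (19,13,cv); (19,14,cv); (19,15,cv); (23,2,cv); (23,20,cv); (23,22,cv); (24,5,cv); (24,20,cv); (24,21,cv); (25,7,cv); (25,21,cv); (25,22,cv); (26,20,cv); (26,21,cv); (26,22,cv)
step 3: rule r1; match: 0->12, 1->1, 2->2, 3->5; deleted nodes 12; deleted edges (12,1,cv); (12,2,cv); (12,5,cv); added nodes 27, 28, 29, 30, 31, 32, 33; added edges (30,1,cv); (30,27,cv); (30,29,cv); (31,2,cv); (31,27,cv); (31,28,cv); (32,5,cv); (32,28,cv); (32,29,cv); (33,27,cv); (33,28,cv); (33,29,cv); result: nodes: 0:V, 1:V, 2:V, 5:V, 7:V, 13:V, 14:V, 15:V, 16:T, 17:T, 18:T, 19:T, 20:V, 21:V, 22:V, 23:T, 24:T, 25:T, 26:T, 27:V, 28:V, 29:V, 30:T, 31:T, 32:T, 33:T edges: (16,0,cv); (16,13,cv); (16,15,cv); (17,1,cv); (17,13,cv); (17,14,cv); (18,5,cv); (18,14,cv); (18,15,cv); (19,13,cv); (19,14,cv); (19,15,cv); (23,2,cv); (23,20,cv); (23,22,cv); (24,5,cv); (24,20,cv); (24,21,cv); (25,7,cv); (25,21,cv); (25,22,cv); (26,20,cv); (26,21,cv); (26,22,cv); (30,1,cv); (30,27,cv); (30,29,cv); (31,2,cv); (31,27,cv); (31,28,cv); (32,5,cv); (32,28,cv); (32,29,cv); (33,27,cv); (33,28,cv); (33,29,cv)
final:
nodes: 0:V, 1:V, 2:V, 5:V, 7:V, 13:V, 14:V, 15:V, 16:T, 17:T, 18:T, 19:T, 20:V, 21:V, 22:V, 23:T, 24:T, 25:T, 26:T, 27:V, 28:V, 29:V, 30:T, 31:T, 32:T, 33:T
edges: (16,0,cv); (16,13,cv); (16,15,cv); (17,1,cv); (17,13,cv); (17,14,cv); (18,5,cv); (18,14,cv); (18,15,cv); (19,13,cv); (19,14,cv); (19,15,cv); (23,2,cv); (23,20,cv); (23,22,cv); (24,5,cv); (24,20,cv); (24,21,cv); (25,7,cv); (25,21,cv); (25,22,cv); (26,20,cv); (26,21,cv); (26,22,cv); (30,1,cv); (30,27,cv); (30,29,cv); (31,2,cv); (31,27,cv); (31,28,cv); (32,5,cv); (32,28,cv); (32,29,cv); (33,27,cv); (33,28,cv); (33,29,cv)


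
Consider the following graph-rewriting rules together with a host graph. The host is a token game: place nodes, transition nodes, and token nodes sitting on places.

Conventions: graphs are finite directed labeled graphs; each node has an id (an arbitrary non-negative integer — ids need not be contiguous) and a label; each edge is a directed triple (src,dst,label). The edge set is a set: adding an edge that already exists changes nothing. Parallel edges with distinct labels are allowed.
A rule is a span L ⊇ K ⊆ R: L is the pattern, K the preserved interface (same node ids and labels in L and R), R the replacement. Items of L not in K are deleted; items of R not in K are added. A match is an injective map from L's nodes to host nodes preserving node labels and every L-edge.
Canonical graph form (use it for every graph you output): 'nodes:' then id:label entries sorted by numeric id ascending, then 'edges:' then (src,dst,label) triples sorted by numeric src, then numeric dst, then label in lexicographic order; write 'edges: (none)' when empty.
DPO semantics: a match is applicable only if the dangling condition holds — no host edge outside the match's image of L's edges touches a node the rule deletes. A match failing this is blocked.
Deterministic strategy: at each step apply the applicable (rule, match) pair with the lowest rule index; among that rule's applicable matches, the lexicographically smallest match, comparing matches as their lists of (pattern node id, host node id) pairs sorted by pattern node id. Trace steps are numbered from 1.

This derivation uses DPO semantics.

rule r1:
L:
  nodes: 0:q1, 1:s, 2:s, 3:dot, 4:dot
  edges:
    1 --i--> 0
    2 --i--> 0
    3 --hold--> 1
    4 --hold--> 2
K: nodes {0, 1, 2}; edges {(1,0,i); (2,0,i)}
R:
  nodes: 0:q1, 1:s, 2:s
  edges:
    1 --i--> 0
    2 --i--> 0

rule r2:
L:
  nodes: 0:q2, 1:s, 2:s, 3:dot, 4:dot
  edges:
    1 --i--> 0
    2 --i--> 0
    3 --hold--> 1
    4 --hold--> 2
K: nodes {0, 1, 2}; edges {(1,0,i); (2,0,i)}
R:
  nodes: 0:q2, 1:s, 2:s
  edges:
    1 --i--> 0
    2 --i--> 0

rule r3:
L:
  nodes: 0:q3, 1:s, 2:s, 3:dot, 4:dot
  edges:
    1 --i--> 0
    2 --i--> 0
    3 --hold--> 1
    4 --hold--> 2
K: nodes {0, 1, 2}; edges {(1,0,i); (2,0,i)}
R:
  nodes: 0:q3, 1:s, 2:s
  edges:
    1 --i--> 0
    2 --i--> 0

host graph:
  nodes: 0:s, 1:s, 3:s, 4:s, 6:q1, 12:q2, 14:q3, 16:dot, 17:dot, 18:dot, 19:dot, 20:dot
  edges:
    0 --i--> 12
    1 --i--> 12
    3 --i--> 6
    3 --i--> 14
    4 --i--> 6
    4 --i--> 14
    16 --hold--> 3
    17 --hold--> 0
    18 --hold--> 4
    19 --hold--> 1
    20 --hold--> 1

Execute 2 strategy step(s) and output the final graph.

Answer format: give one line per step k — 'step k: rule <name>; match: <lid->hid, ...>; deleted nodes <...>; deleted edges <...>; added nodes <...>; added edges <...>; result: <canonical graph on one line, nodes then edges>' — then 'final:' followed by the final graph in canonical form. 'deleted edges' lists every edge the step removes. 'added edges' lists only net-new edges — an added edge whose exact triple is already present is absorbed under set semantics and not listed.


step 1: rule r1; match: 0->6, 1->3, 2->4, 3->16, 4->18; deleted nodes 16, 18; deleted edges (16,3,hold); (18,4,hold); added nodes (none); added edges (none); result: nodes: 0:s, 1:s, 3:s, 4:s, 6:q1, 12:q2, 14:q3, 17:dot, 19:dot, 20:dot edges: (0,12,i); (1,12,i); (3,6,i); (3,14,i); (4,6,i); (4,14,i); (17,0,hold); (19,1,hold); (20,1,hold)
step 2: rule r2; match: 0->12, 1->0, 2->1, 3->17, 4->19; deleted nodes 17, 19; deleted edges (17,0,hold); (19,1,hold); added nodes (none); added edges (none); result: nodes: 0:s, 1:s, 3:s, 4:s, 6:q1, 12:q2, 14:q3, 20:dot edges: (0,12,i); (1,12,i); (3,6,i); (3,14,i); (4,6,i); (4,14,i); (20,1,hold)
final:
nodes: 0:s, 1:s, 3:s, 4:s, 6:q1, 12:q2, 14:q3, 20:dot
edges: (0,12,i); (1,12,i); (3,6,i); (3,14,i); (4,6,i); (4,14,i); (20,1,hold)
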